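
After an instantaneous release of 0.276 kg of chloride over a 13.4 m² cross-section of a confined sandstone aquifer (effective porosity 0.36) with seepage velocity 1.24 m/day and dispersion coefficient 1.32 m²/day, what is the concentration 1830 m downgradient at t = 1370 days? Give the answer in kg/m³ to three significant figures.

3.51e-05 kg/m³

For an instantaneous plane source, C(x,t) = M/(n_e·A·√(4πDt)) · exp(−(x−vt)²/(4Dt)), with n_e·A the pore (flow) area.
Plume center vt = 1.24 × 1370 = 1698.8 m, so the well at 1830 m is 131.2 m downgradient of the peak.
√(4πDt) = 150.7 m, giving peak height M/(n_e·A·√(4πDt)) = 0.276/(0.36 × 13.4 × 150.7) = 0.0003797 kg/m³.
(x−vt)²/(4Dt) = (131.2)²/(4 × 1.32 × 1370) = 2.380; exp(−2.380) = 0.09255.
C = 0.0003797 × 0.09255 = 3.51e-05 kg/m³.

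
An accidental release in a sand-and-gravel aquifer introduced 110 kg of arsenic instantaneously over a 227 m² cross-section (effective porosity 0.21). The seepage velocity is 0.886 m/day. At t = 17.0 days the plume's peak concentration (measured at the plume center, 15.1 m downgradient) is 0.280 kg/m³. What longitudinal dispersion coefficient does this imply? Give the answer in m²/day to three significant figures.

At the plume center C_max = M/(n_e·A·√(4πDt)), so D = M²/(4πt·(n_e·A·C_max)²).
n_e·A·C_max = 0.21 × 227 × 0.280 = 13.35 kg/m.
D = 110²/(4π × 17.0 × 13.35²) = 0.318 m²/day.

0.318 m²/day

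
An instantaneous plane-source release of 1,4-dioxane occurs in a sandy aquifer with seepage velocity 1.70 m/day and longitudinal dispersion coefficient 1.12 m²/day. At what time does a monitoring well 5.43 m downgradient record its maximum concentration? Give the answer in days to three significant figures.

2.83 days

For the 1D instantaneous-source solution, setting ∂C/∂t = 0 at fixed x gives v²t² + 2Dt − x² = 0, so t = (√(D² + v²x²) − D)/v².
√(D² + v²x²) = √(1.12² + 1.70² × 5.43²) = 9.299; v² = 2.89.
t = (9.299 − 1.12)/2.89 = 2.83 days (vs. the pure-advection estimate x/v = 3.19 d).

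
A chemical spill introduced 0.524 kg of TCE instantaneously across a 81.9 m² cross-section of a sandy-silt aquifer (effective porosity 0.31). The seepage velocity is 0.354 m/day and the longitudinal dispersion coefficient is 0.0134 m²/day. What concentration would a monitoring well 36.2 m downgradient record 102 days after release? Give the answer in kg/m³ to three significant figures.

0.00497 kg/m³

For an instantaneous plane source, C(x,t) = M/(n_e·A·√(4πDt)) · exp(−(x−vt)²/(4Dt)), with n_e·A the pore (flow) area.
Plume center vt = 0.354 × 102 = 36.108 m, so the well at 36.2 m is 0.092 m downgradient of the peak.
√(4πDt) = 4.144 m, giving peak height M/(n_e·A·√(4πDt)) = 0.524/(0.31 × 81.9 × 4.144) = 0.004980 kg/m³.
(x−vt)²/(4Dt) = (0.092)²/(4 × 0.0134 × 102) = 0.001548; exp(−0.001548) = 0.9985.
C = 0.004980 × 0.9985 = 0.00497 kg/m³.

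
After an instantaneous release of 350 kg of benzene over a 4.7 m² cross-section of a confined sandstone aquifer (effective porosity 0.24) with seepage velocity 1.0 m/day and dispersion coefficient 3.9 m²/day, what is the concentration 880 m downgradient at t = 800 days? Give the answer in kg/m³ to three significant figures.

0.938 kg/m³

For an instantaneous plane source, C(x,t) = M/(n_e·A·√(4πDt)) · exp(−(x−vt)²/(4Dt)), with n_e·A the pore (flow) area.
Plume center vt = 1.0 × 800 = 800 m, so the well at 880 m is 80 m downgradient of the peak.
√(4πDt) = 198.0 m, giving peak height M/(n_e·A·√(4πDt)) = 350/(0.24 × 4.7 × 198.0) = 1.567 kg/m³.
(x−vt)²/(4Dt) = (80)²/(4 × 3.9 × 800) = 0.5128; exp(−0.5128) = 0.5988.
C = 1.567 × 0.5988 = 0.938 kg/m³.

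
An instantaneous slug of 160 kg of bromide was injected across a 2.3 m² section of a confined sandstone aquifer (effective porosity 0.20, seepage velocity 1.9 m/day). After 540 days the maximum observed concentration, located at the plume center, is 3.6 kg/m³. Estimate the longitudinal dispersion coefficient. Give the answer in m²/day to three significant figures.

At the plume center C_max = M/(n_e·A·√(4πDt)), so D = M²/(4πt·(n_e·A·C_max)²).
n_e·A·C_max = 0.20 × 2.3 × 3.6 = 1.656 kg/m.
D = 160²/(4π × 540 × 1.656²) = 1.38 m²/day.

1.38 m²/day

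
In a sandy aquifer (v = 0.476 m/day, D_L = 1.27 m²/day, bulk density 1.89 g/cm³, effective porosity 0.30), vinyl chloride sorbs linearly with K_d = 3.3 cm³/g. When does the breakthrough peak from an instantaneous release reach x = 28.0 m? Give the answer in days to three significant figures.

1170 days

Retardation factor R = 1 + ρ_b·K_d/n = 1 + 1.89 × 3.3/0.30 = 21.79.
Sorption retards both mechanisms: v_R = v/R = 0.02184 m/day, D_R = D/R = 0.05828 m²/day.
Peak time from v_R²t² + 2D_R t − x² = 0: t = (√(D_R² + v_R²x²) − D_R)/v_R².
√(D_R² + v_R²x²) = √(0.05828² + 0.02184² × 28.0²) = 0.6143; v_R² = 0.0004770.
t = (0.6143 − 0.05828)/0.0004770 = 1170 days.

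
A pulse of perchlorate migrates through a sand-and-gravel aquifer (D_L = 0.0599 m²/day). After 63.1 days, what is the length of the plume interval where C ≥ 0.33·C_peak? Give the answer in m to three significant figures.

8.19 m

The plume is Gaussian with σ = √(2Dt) = √(2 × 0.0599 × 63.1) = 2.749 m.
C/C_peak = exp(−Δx²/(2σ²)) = 0.33 ⇒ Δx = σ·√(−2 ln 0.33) = 2.749 × 1.489 = 4.093 m.
Width = 2Δx = 8.19 m.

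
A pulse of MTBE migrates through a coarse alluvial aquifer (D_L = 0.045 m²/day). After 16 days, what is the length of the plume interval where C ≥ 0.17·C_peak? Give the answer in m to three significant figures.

The plume is Gaussian with σ = √(2Dt) = √(2 × 0.045 × 16) = 1.200 m.
C/C_peak = exp(−Δx²/(2σ²)) = 0.17 ⇒ Δx = σ·√(−2 ln 0.17) = 1.200 × 1.883 = 2.260 m.
Width = 2Δx = 4.52 m.

4.52 m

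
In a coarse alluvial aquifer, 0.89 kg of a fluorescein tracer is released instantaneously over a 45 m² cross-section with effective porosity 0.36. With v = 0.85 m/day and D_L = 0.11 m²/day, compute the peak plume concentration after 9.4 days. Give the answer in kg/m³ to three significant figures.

The peak of an instantaneous 1D plume sits at x = vt; there the Gaussian factor is 1 and C_max = M/(n_e·A·√(4πDt)), where n_e·A is the pore area the mass is dissolved in.
√(4πDt) = √(4π × 0.11 × 9.4) = 3.605 m, so C_max = 0.89/(0.36 × 45 × 3.605) = 0.0152 kg/m³.

0.0152 kg/m³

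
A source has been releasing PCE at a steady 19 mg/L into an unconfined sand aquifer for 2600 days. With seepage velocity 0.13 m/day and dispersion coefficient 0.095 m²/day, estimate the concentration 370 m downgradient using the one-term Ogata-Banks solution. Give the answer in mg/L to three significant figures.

1.42 mg/L

For a continuous step input, C/C₀ ≈ ½·erfc((x−vt)/(2√(Dt))).
vt = 0.13 × 2600 = 338 m and 2√(Dt) = 2√(0.095 × 2600) = 31.43 m.
Argument (x−vt)/(2√(Dt)) = (370 − 338)/31.43 = 1.018; ½·erfc(1.018) = 0.07498.
C = 19 × 0.07498 = 1.42 mg/L.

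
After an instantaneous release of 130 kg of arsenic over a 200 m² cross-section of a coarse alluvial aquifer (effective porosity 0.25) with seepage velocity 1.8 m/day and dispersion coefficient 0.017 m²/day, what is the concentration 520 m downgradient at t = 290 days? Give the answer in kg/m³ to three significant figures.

0.270 kg/m³

For an instantaneous plane source, C(x,t) = M/(n_e·A·√(4πDt)) · exp(−(x−vt)²/(4Dt)), with n_e·A the pore (flow) area.
Plume center vt = 1.8 × 290 = 522 m, so the well at 520 m is 2 m upgradient of the peak.
√(4πDt) = 7.871 m, giving peak height M/(n_e·A·√(4πDt)) = 130/(0.25 × 200 × 7.871) = 0.3303 kg/m³.
(x−vt)²/(4Dt) = (-2)²/(4 × 0.017 × 290) = 0.2028; exp(−0.2028) = 0.8164.
C = 0.3303 × 0.8164 = 0.270 kg/m³.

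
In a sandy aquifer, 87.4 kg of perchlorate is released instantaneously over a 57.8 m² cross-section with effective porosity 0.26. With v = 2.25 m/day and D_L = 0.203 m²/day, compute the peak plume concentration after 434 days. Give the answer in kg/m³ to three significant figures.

The peak of an instantaneous 1D plume sits at x = vt; there the Gaussian factor is 1 and C_max = M/(n_e·A·√(4πDt)), where n_e·A is the pore area the mass is dissolved in.
√(4πDt) = √(4π × 0.203 × 434) = 33.27 m, so C_max = 87.4/(0.26 × 57.8 × 33.27) = 0.175 kg/m³.

0.175 kg/m³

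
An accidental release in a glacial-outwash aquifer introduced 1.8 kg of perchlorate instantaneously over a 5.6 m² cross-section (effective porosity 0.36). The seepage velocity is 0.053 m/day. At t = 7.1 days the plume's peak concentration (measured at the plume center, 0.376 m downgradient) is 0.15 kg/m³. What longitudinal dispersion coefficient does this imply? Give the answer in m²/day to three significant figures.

0.397 m²/day

At the plume center C_max = M/(n_e·A·√(4πDt)), so D = M²/(4πt·(n_e·A·C_max)²).
n_e·A·C_max = 0.36 × 5.6 × 0.15 = 0.3024 kg/m.
D = 1.8²/(4π × 7.1 × 0.3024²) = 0.397 m²/day.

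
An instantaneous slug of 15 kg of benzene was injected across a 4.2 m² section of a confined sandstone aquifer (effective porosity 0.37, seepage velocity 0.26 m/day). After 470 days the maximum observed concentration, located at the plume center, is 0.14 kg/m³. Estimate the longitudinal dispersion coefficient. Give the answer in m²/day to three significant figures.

0.805 m²/day

At the plume center C_max = M/(n_e·A·√(4πDt)), so D = M²/(4πt·(n_e·A·C_max)²).
n_e·A·C_max = 0.37 × 4.2 × 0.14 = 0.2176 kg/m.
D = 15²/(4π × 470 × 0.2176²) = 0.805 m²/day.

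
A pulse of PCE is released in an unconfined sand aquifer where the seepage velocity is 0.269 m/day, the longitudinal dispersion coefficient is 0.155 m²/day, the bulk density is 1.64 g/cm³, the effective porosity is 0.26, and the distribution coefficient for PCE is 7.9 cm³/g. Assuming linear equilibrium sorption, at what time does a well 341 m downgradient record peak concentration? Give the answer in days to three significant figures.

64300 days

Retardation factor R = 1 + ρ_b·K_d/n = 1 + 1.64 × 7.9/0.26 = 50.83.
Sorption retards both mechanisms: v_R = v/R = 0.005292 m/day, D_R = D/R = 0.003049 m²/day.
Peak time from v_R²t² + 2D_R t − x² = 0: t = (√(D_R² + v_R²x²) − D_R)/v_R².
√(D_R² + v_R²x²) = √(0.003049² + 0.005292² × 341²) = 1.805; v_R² = 2.801e-05.
t = (1.805 − 0.003049)/2.801e-05 = 64300 days.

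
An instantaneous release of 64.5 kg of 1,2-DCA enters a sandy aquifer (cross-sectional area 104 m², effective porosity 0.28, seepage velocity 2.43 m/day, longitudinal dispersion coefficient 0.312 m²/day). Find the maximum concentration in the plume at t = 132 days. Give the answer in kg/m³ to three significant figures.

0.0974 kg/m³

The peak of an instantaneous 1D plume sits at x = vt; there the Gaussian factor is 1 and C_max = M/(n_e·A·√(4πDt)), where n_e·A is the pore area the mass is dissolved in.
√(4πDt) = √(4π × 0.312 × 132) = 22.75 m, so C_max = 64.5/(0.28 × 104 × 22.75) = 0.0974 kg/m³.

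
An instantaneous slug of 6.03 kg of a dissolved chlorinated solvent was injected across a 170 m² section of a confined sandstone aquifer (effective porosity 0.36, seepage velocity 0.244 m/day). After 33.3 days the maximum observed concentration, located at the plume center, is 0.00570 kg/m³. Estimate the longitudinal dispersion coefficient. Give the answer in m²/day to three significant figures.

At the plume center C_max = M/(n_e·A·√(4πDt)), so D = M²/(4πt·(n_e·A·C_max)²).
n_e·A·C_max = 0.36 × 170 × 0.00570 = 0.3488 kg/m.
D = 6.03²/(4π × 33.3 × 0.3488²) = 0.714 m²/day.

0.714 m²/day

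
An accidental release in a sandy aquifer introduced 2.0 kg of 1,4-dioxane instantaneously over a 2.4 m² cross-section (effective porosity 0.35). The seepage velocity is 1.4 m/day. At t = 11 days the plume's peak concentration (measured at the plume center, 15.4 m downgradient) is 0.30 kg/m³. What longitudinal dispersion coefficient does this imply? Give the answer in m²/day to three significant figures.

0.456 m²/day

At the plume center C_max = M/(n_e·A·√(4πDt)), so D = M²/(4πt·(n_e·A·C_max)²).
n_e·A·C_max = 0.35 × 2.4 × 0.30 = 0.2520 kg/m.
D = 2.0²/(4π × 11 × 0.2520²) = 0.456 m²/day.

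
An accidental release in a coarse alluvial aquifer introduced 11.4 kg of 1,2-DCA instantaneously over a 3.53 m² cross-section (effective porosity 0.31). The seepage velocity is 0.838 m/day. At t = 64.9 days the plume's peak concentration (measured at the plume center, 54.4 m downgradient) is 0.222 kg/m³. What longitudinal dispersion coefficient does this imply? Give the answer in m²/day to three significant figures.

2.70 m²/day

At the plume center C_max = M/(n_e·A·√(4πDt)), so D = M²/(4πt·(n_e·A·C_max)²).
n_e·A·C_max = 0.31 × 3.53 × 0.222 = 0.2429 kg/m.
D = 11.4²/(4π × 64.9 × 0.2429²) = 2.70 m²/day.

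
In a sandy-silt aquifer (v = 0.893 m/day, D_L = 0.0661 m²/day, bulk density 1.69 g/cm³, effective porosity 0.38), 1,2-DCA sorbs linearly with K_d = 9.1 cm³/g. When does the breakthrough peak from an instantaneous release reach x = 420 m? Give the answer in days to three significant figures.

Retardation factor R = 1 + ρ_b·K_d/n = 1 + 1.69 × 9.1/0.38 = 41.47.
Sorption retards both mechanisms: v_R = v/R = 0.02153 m/day, D_R = D/R = 0.001594 m²/day.
Peak time from v_R²t² + 2D_R t − x² = 0: t = (√(D_R² + v_R²x²) − D_R)/v_R².
√(D_R² + v_R²x²) = √(0.001594² + 0.02153² × 420²) = 9.043; v_R² = 0.0004635.
t = (9.043 − 0.001594)/0.0004635 = 19500 days.

19500 days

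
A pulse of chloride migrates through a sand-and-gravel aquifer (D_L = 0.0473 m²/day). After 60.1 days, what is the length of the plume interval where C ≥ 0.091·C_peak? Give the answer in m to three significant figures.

10.4 m

The plume is Gaussian with σ = √(2Dt) = √(2 × 0.0473 × 60.1) = 2.384 m.
C/C_peak = exp(−Δx²/(2σ²)) = 0.091 ⇒ Δx = σ·√(−2 ln 0.091) = 2.384 × 2.189 = 5.219 m.
Width = 2Δx = 10.4 m.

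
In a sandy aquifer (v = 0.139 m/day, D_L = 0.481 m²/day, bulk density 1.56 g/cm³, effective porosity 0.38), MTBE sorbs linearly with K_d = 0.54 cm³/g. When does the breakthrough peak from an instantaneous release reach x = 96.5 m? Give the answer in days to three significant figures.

Retardation factor R = 1 + ρ_b·K_d/n = 1 + 1.56 × 0.54/0.38 = 3.217.
Sorption retards both mechanisms: v_R = v/R = 0.04321 m/day, D_R = D/R = 0.1495 m²/day.
Peak time from v_R²t² + 2D_R t − x² = 0: t = (√(D_R² + v_R²x²) − D_R)/v_R².
√(D_R² + v_R²x²) = √(0.1495² + 0.04321² × 96.5²) = 4.172; v_R² = 0.001867.
t = (4.172 − 0.1495)/0.001867 = 2150 days.

2150 days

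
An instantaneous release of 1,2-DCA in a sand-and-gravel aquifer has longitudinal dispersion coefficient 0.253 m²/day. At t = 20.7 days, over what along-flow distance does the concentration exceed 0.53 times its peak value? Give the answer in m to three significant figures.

7.29 m

The plume is Gaussian with σ = √(2Dt) = √(2 × 0.253 × 20.7) = 3.236 m.
C/C_peak = exp(−Δx²/(2σ²)) = 0.53 ⇒ Δx = σ·√(−2 ln 0.53) = 3.236 × 1.127 = 3.647 m.
Width = 2Δx = 7.29 m.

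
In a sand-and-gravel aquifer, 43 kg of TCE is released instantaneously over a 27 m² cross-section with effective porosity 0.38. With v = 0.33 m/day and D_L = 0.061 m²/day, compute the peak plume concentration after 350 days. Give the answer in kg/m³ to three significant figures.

0.256 kg/m³

The peak of an instantaneous 1D plume sits at x = vt; there the Gaussian factor is 1 and C_max = M/(n_e·A·√(4πDt)), where n_e·A is the pore area the mass is dissolved in.
√(4πDt) = √(4π × 0.061 × 350) = 16.38 m, so C_max = 43/(0.38 × 27 × 16.38) = 0.256 kg/m³.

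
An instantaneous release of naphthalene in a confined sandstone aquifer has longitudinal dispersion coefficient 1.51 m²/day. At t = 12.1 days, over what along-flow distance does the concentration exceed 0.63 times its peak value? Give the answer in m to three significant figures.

The plume is Gaussian with σ = √(2Dt) = √(2 × 1.51 × 12.1) = 6.045 m.
C/C_peak = exp(−Δx²/(2σ²)) = 0.63 ⇒ Δx = σ·√(−2 ln 0.63) = 6.045 × 0.9613 = 5.811 m.
Width = 2Δx = 11.6 m.

11.6 m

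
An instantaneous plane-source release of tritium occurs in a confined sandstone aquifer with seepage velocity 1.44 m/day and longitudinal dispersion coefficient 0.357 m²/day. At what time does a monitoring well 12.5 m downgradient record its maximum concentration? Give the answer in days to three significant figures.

8.51 days

For the 1D instantaneous-source solution, setting ∂C/∂t = 0 at fixed x gives v²t² + 2Dt − x² = 0, so t = (√(D² + v²x²) − D)/v².
√(D² + v²x²) = √(0.357² + 1.44² × 12.5²) = 18.00; v² = 2.0736.
t = (18.00 − 0.357)/2.0736 = 8.51 days (vs. the pure-advection estimate x/v = 8.68 d).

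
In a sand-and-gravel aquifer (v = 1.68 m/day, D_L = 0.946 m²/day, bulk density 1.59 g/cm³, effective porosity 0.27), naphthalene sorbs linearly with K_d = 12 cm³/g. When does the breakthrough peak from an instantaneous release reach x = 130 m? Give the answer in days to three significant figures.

5520 days

Retardation factor R = 1 + ρ_b·K_d/n = 1 + 1.59 × 12/0.27 = 71.67.
Sorption retards both mechanisms: v_R = v/R = 0.02344 m/day, D_R = D/R = 0.01320 m²/day.
Peak time from v_R²t² + 2D_R t − x² = 0: t = (√(D_R² + v_R²x²) − D_R)/v_R².
√(D_R² + v_R²x²) = √(0.01320² + 0.02344² × 130²) = 3.047; v_R² = 0.0005494.
t = (3.047 − 0.01320)/0.0005494 = 5520 days.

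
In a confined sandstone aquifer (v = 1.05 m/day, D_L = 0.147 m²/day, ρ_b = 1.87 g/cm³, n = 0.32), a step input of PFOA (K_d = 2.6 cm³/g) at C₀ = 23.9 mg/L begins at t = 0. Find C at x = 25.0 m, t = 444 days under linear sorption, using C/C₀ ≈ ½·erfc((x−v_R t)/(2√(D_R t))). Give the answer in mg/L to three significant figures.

21.7 mg/L

Retardation factor R = 1 + ρ_b·K_d/n = 1 + 1.87 × 2.6/0.32 = 16.19.
Sorption retards both mechanisms: v_R = v/R = 0.06485 m/day, D_R = D/R = 0.009080 m²/day.
v_R·t = 0.06485 × 444 = 28.7934 m; 2√(D_R t) = 4.016 m; argument = (25.0 − 28.7934)/4.016 = -0.9446.
C = C₀ × ½·erfc(-0.9446) = 23.9 × 0.9092 = 21.7 mg/L.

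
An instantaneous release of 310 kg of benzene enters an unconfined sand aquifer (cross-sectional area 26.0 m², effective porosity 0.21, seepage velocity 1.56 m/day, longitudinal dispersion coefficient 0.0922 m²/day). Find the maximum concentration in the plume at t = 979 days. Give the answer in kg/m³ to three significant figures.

The peak of an instantaneous 1D plume sits at x = vt; there the Gaussian factor is 1 and C_max = M/(n_e·A·√(4πDt)), where n_e·A is the pore area the mass is dissolved in.
√(4πDt) = √(4π × 0.0922 × 979) = 33.68 m, so C_max = 310/(0.21 × 26.0 × 33.68) = 1.69 kg/m³.

1.69 kg/m³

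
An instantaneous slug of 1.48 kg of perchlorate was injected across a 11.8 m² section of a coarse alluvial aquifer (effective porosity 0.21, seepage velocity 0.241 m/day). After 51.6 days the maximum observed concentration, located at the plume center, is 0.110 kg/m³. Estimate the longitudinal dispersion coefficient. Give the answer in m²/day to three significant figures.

At the plume center C_max = M/(n_e·A·√(4πDt)), so D = M²/(4πt·(n_e·A·C_max)²).
n_e·A·C_max = 0.21 × 11.8 × 0.110 = 0.2726 kg/m.
D = 1.48²/(4π × 51.6 × 0.2726²) = 0.0455 m²/day.

0.0455 m²/day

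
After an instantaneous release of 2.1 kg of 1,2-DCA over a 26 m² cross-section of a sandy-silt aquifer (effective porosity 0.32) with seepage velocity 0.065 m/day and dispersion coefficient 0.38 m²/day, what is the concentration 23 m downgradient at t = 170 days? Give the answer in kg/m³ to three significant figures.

For an instantaneous plane source, C(x,t) = M/(n_e·A·√(4πDt)) · exp(−(x−vt)²/(4Dt)), with n_e·A the pore (flow) area.
Plume center vt = 0.065 × 170 = 11.05 m, so the well at 23 m is 11.95 m downgradient of the peak.
√(4πDt) = 28.49 m, giving peak height M/(n_e·A·√(4πDt)) = 2.1/(0.32 × 26 × 28.49) = 0.008859 kg/m³.
(x−vt)²/(4Dt) = (11.95)²/(4 × 0.38 × 170) = 0.5526; exp(−0.5526) = 0.5755.
C = 0.008859 × 0.5755 = 0.00510 kg/m³.

0.00510 kg/m³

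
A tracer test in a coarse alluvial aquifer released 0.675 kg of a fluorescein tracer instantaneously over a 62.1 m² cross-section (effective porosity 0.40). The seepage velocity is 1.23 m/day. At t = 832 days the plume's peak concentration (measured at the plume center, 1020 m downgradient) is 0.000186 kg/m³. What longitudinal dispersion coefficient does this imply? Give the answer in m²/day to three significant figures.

2.04 m²/day

At the plume center C_max = M/(n_e·A·√(4πDt)), so D = M²/(4πt·(n_e·A·C_max)²).
n_e·A·C_max = 0.40 × 62.1 × 0.000186 = 0.004620 kg/m.
D = 0.675²/(4π × 832 × 0.004620²) = 2.04 m²/day.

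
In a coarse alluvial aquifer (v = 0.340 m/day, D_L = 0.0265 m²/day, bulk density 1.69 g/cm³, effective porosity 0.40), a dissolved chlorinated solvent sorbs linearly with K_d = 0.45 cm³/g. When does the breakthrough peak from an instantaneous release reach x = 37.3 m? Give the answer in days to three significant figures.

318 days

Retardation factor R = 1 + ρ_b·K_d/n = 1 + 1.69 × 0.45/0.40 = 2.901.
Sorption retards both mechanisms: v_R = v/R = 0.1172 m/day, D_R = D/R = 0.009135 m²/day.
Peak time from v_R²t² + 2D_R t − x² = 0: t = (√(D_R² + v_R²x²) − D_R)/v_R².
√(D_R² + v_R²x²) = √(0.009135² + 0.1172² × 37.3²) = 4.372; v_R² = 0.01374.
t = (4.372 − 0.009135)/0.01374 = 318 days.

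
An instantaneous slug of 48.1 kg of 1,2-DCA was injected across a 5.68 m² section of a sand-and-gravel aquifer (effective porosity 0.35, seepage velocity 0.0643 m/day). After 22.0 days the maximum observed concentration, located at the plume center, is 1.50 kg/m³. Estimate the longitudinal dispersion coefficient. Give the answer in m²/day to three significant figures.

At the plume center C_max = M/(n_e·A·√(4πDt)), so D = M²/(4πt·(n_e·A·C_max)²).
n_e·A·C_max = 0.35 × 5.68 × 1.50 = 2.982 kg/m.
D = 48.1²/(4π × 22.0 × 2.982²) = 0.941 m²/day.

0.941 m²/day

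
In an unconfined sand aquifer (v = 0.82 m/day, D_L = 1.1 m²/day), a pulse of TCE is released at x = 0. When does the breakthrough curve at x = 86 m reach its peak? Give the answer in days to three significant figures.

103 days

For the 1D instantaneous-source solution, setting ∂C/∂t = 0 at fixed x gives v²t² + 2Dt − x² = 0, so t = (√(D² + v²x²) − D)/v².
√(D² + v²x²) = √(1.1² + 0.82² × 86²) = 70.53; v² = 0.6724.
t = (70.53 − 1.1)/0.6724 = 103 days (vs. the pure-advection estimate x/v = 105 d).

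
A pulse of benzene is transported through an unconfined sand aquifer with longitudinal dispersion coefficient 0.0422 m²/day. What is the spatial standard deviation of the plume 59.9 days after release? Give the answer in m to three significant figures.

2.25 m

Dispersive spreading gives a Gaussian with σ² = 2Dt; advection only shifts the center.
σ = √(2 × 0.0422 × 59.9) = 2.25 m.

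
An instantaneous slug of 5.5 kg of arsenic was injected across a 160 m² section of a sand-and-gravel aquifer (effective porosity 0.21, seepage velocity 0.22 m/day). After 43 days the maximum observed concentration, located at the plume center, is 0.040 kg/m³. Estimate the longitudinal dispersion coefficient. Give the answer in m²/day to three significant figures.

0.0310 m²/day

At the plume center C_max = M/(n_e·A·√(4πDt)), so D = M²/(4πt·(n_e·A·C_max)²).
n_e·A·C_max = 0.21 × 160 × 0.040 = 1.344 kg/m.
D = 5.5²/(4π × 43 × 1.344²) = 0.0310 m²/day.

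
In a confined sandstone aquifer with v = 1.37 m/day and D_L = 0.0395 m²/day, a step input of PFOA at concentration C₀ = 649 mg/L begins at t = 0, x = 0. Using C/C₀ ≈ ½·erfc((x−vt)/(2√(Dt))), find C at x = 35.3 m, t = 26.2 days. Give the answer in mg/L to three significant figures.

428 mg/L

For a continuous step input, C/C₀ ≈ ½·erfc((x−vt)/(2√(Dt))).
vt = 1.37 × 26.2 = 35.894 m and 2√(Dt) = 2√(0.0395 × 26.2) = 2.035 m.
Argument (x−vt)/(2√(Dt)) = (35.3 − 35.894)/2.035 = -0.2919; ½·erfc(-0.2919) = 0.6601.
C = 649 × 0.6601 = 428 mg/L.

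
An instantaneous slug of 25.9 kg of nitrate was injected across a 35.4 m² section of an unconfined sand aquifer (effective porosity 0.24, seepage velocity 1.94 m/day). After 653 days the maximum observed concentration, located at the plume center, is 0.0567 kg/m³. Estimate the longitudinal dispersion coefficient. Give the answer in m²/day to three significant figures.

At the plume center C_max = M/(n_e·A·√(4πDt)), so D = M²/(4πt·(n_e·A·C_max)²).
n_e·A·C_max = 0.24 × 35.4 × 0.0567 = 0.4817 kg/m.
D = 25.9²/(4π × 653 × 0.4817²) = 0.352 m²/day.

0.352 m²/day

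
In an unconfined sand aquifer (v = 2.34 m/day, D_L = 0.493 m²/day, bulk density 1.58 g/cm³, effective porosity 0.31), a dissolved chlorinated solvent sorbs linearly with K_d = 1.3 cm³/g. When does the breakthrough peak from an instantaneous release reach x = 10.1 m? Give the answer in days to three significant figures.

Retardation factor R = 1 + ρ_b·K_d/n = 1 + 1.58 × 1.3/0.31 = 7.626.
Sorption retards both mechanisms: v_R = v/R = 0.3068 m/day, D_R = D/R = 0.06465 m²/day.
Peak time from v_R²t² + 2D_R t − x² = 0: t = (√(D_R² + v_R²x²) − D_R)/v_R².
√(D_R² + v_R²x²) = √(0.06465² + 0.3068² × 10.1²) = 3.099; v_R² = 0.09413.
t = (3.099 − 0.06465)/0.09413 = 32.2 days.

32.2 days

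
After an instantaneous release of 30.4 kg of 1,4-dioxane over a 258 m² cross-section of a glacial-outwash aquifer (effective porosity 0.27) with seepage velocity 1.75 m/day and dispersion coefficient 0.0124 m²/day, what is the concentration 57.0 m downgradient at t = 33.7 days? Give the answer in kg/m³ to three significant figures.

For an instantaneous plane source, C(x,t) = M/(n_e·A·√(4πDt)) · exp(−(x−vt)²/(4Dt)), with n_e·A the pore (flow) area.
Plume center vt = 1.75 × 33.7 = 58.975 m, so the well at 57.0 m is 1.975 m upgradient of the peak.
√(4πDt) = 2.292 m, giving peak height M/(n_e·A·√(4πDt)) = 30.4/(0.27 × 258 × 2.292) = 0.1904 kg/m³.
(x−vt)²/(4Dt) = (-1.975)²/(4 × 0.0124 × 33.7) = 2.334; exp(−2.334) = 0.09691.
C = 0.1904 × 0.09691 = 0.0185 kg/m³.

0.0185 kg/m³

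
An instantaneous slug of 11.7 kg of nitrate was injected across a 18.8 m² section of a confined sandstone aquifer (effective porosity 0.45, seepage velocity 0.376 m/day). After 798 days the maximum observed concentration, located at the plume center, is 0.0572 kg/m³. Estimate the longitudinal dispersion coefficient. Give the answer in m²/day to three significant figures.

0.0583 m²/day

At the plume center C_max = M/(n_e·A·√(4πDt)), so D = M²/(4πt·(n_e·A·C_max)²).
n_e·A·C_max = 0.45 × 18.8 × 0.0572 = 0.4839 kg/m.
D = 11.7²/(4π × 798 × 0.4839²) = 0.0583 m²/day.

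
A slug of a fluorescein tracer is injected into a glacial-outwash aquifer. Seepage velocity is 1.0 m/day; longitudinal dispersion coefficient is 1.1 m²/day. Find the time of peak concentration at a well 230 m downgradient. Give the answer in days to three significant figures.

229 days

For the 1D instantaneous-source solution, setting ∂C/∂t = 0 at fixed x gives v²t² + 2Dt − x² = 0, so t = (√(D² + v²x²) − D)/v².
√(D² + v²x²) = √(1.1² + 1.0² × 230²) = 230.0; v² = 1.
t = (230.0 − 1.1)/1 = 229 days (vs. the pure-advection estimate x/v = 230 d).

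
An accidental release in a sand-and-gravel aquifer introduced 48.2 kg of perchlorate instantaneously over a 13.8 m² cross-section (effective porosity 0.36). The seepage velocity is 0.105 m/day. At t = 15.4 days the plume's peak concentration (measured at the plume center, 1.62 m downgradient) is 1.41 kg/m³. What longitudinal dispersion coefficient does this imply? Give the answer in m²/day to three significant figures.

At the plume center C_max = M/(n_e·A·√(4πDt)), so D = M²/(4πt·(n_e·A·C_max)²).
n_e·A·C_max = 0.36 × 13.8 × 1.41 = 7.005 kg/m.
D = 48.2²/(4π × 15.4 × 7.005²) = 0.245 m²/day.

0.245 m²/day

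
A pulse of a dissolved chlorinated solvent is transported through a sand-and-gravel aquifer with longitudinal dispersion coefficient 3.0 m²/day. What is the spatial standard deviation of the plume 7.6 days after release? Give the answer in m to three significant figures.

6.75 m

Dispersive spreading gives a Gaussian with σ² = 2Dt; advection only shifts the center.
σ = √(2 × 3.0 × 7.6) = 6.75 m.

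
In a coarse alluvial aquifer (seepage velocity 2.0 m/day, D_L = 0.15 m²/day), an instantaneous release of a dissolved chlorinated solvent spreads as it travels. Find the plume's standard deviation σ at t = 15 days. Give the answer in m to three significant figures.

2.12 m

Dispersive spreading gives a Gaussian with σ² = 2Dt; advection only shifts the center.
σ = √(2 × 0.15 × 15) = 2.12 m.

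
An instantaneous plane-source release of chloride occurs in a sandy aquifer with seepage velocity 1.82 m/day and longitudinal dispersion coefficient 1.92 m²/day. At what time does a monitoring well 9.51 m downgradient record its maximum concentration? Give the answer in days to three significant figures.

For the 1D instantaneous-source solution, setting ∂C/∂t = 0 at fixed x gives v²t² + 2Dt − x² = 0, so t = (√(D² + v²x²) − D)/v².
√(D² + v²x²) = √(1.92² + 1.82² × 9.51²) = 17.41; v² = 3.3124.
t = (17.41 − 1.92)/3.3124 = 4.68 days (vs. the pure-advection estimate x/v = 5.23 d).

4.68 days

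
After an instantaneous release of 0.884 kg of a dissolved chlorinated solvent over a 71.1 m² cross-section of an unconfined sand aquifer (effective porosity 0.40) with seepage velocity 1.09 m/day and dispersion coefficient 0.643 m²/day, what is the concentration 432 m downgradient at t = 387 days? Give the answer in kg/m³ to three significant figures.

For an instantaneous plane source, C(x,t) = M/(n_e·A·√(4πDt)) · exp(−(x−vt)²/(4Dt)), with n_e·A the pore (flow) area.
Plume center vt = 1.09 × 387 = 421.83 m, so the well at 432 m is 10.17 m downgradient of the peak.
√(4πDt) = 55.92 m, giving peak height M/(n_e·A·√(4πDt)) = 0.884/(0.40 × 71.1 × 55.92) = 0.0005558 kg/m³.
(x−vt)²/(4Dt) = (10.17)²/(4 × 0.643 × 387) = 0.1039; exp(−0.1039) = 0.9013.
C = 0.0005558 × 0.9013 = 0.000501 kg/m³.

0.000501 kg/m³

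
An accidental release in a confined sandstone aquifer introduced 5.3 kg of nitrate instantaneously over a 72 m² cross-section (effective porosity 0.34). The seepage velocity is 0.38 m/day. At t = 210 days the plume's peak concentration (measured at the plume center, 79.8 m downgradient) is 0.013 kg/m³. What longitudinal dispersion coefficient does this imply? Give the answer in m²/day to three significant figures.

0.105 m²/day

At the plume center C_max = M/(n_e·A·√(4πDt)), so D = M²/(4πt·(n_e·A·C_max)²).
n_e·A·C_max = 0.34 × 72 × 0.013 = 0.3182 kg/m.
D = 5.3²/(4π × 210 × 0.3182²) = 0.105 m²/day.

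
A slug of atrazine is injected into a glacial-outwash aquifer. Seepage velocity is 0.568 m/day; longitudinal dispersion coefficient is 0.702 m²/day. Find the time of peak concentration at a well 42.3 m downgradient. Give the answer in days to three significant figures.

72.3 days

For the 1D instantaneous-source solution, setting ∂C/∂t = 0 at fixed x gives v²t² + 2Dt − x² = 0, so t = (√(D² + v²x²) − D)/v².
√(D² + v²x²) = √(0.702² + 0.568² × 42.3²) = 24.04; v² = 0.322624.
t = (24.04 − 0.702)/0.322624 = 72.3 days (vs. the pure-advection estimate x/v = 74.5 d).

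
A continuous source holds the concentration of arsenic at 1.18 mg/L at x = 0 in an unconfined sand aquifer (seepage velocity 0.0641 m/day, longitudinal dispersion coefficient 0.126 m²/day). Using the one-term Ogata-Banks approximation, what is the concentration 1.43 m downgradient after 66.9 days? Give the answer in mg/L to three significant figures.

For a continuous step input, C/C₀ ≈ ½·erfc((x−vt)/(2√(Dt))).
vt = 0.0641 × 66.9 = 4.28829 m and 2√(Dt) = 2√(0.126 × 66.9) = 5.807 m.
Argument (x−vt)/(2√(Dt)) = (1.43 − 4.28829)/5.807 = -0.4922; ½·erfc(-0.4922) = 0.7568.
C = 1.18 × 0.7568 = 0.893 mg/L.

0.893 mg/L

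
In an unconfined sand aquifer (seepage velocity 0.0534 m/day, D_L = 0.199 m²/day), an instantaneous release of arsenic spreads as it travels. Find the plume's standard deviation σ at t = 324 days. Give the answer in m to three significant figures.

11.4 m

Dispersive spreading gives a Gaussian with σ² = 2Dt; advection only shifts the center.
σ = √(2 × 0.199 × 324) = 11.4 m.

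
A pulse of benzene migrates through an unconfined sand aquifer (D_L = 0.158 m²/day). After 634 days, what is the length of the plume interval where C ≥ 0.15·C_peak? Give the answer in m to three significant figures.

The plume is Gaussian with σ = √(2Dt) = √(2 × 0.158 × 634) = 14.15 m.
C/C_peak = exp(−Δx²/(2σ²)) = 0.15 ⇒ Δx = σ·√(−2 ln 0.15) = 14.15 × 1.948 = 27.56 m.
Width = 2Δx = 55.1 m.

55.1 m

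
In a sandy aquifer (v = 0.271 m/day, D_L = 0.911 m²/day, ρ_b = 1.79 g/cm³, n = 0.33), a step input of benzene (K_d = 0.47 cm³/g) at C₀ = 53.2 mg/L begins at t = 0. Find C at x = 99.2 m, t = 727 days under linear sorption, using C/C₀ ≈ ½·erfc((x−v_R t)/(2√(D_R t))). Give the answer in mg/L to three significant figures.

0.631 mg/L

Retardation factor R = 1 + ρ_b·K_d/n = 1 + 1.79 × 0.47/0.33 = 3.549.
Sorption retards both mechanisms: v_R = v/R = 0.07636 m/day, D_R = D/R = 0.2567 m²/day.
v_R·t = 0.07636 × 727 = 55.51372 m; 2√(D_R t) = 27.32 m; argument = (99.2 − 55.51372)/27.32 = 1.599.
C = C₀ × ½·erfc(1.599) = 53.2 × 0.01187 = 0.631 mg/L.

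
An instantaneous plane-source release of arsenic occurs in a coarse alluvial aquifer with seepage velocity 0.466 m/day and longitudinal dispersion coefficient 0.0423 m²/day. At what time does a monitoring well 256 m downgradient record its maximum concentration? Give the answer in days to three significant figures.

549 days

For the 1D instantaneous-source solution, setting ∂C/∂t = 0 at fixed x gives v²t² + 2Dt − x² = 0, so t = (√(D² + v²x²) − D)/v².
√(D² + v²x²) = √(0.0423² + 0.466² × 256²) = 119.3; v² = 0.217156.
t = (119.3 − 0.0423)/0.217156 = 549 days (vs. the pure-advection estimate x/v = 549 d).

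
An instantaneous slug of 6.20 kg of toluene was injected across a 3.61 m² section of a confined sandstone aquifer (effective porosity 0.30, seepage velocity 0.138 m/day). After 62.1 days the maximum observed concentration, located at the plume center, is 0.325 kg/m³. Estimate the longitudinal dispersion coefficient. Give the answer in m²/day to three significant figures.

0.398 m²/day

At the plume center C_max = M/(n_e·A·√(4πDt)), so D = M²/(4πt·(n_e·A·C_max)²).
n_e·A·C_max = 0.30 × 3.61 × 0.325 = 0.3520 kg/m.
D = 6.20²/(4π × 62.1 × 0.3520²) = 0.398 m²/day.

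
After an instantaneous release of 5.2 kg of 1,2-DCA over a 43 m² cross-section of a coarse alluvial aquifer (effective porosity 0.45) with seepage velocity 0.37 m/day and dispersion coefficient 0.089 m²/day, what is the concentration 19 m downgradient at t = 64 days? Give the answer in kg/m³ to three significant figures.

For an instantaneous plane source, C(x,t) = M/(n_e·A·√(4πDt)) · exp(−(x−vt)²/(4Dt)), with n_e·A the pore (flow) area.
Plume center vt = 0.37 × 64 = 23.68 m, so the well at 19 m is 4.68 m upgradient of the peak.
√(4πDt) = 8.460 m, giving peak height M/(n_e·A·√(4πDt)) = 5.2/(0.45 × 43 × 8.460) = 0.03177 kg/m³.
(x−vt)²/(4Dt) = (-4.68)²/(4 × 0.089 × 64) = 0.9613; exp(−0.9613) = 0.3824.
C = 0.03177 × 0.3824 = 0.0121 kg/m³.

0.0121 kg/m³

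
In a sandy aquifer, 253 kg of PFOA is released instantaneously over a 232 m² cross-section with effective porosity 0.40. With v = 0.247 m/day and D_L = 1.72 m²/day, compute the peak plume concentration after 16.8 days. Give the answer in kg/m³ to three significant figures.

The peak of an instantaneous 1D plume sits at x = vt; there the Gaussian factor is 1 and C_max = M/(n_e·A·√(4πDt)), where n_e·A is the pore area the mass is dissolved in.
√(4πDt) = √(4π × 1.72 × 16.8) = 19.06 m, so C_max = 253/(0.40 × 232 × 19.06) = 0.143 kg/m³.

0.143 kg/m³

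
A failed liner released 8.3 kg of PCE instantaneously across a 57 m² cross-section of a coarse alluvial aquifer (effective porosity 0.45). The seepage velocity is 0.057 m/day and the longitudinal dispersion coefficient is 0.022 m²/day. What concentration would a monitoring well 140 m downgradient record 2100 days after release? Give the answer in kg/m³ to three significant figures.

0.00144 kg/m³

For an instantaneous plane source, C(x,t) = M/(n_e·A·√(4πDt)) · exp(−(x−vt)²/(4Dt)), with n_e·A the pore (flow) area.
Plume center vt = 0.057 × 2100 = 119.7 m, so the well at 140 m is 20.3 m downgradient of the peak.
√(4πDt) = 24.09 m, giving peak height M/(n_e·A·√(4πDt)) = 8.3/(0.45 × 57 × 24.09) = 0.01343 kg/m³.
(x−vt)²/(4Dt) = (20.3)²/(4 × 0.022 × 2100) = 2.230; exp(−2.230) = 0.1075.
C = 0.01343 × 0.1075 = 0.00144 kg/m³.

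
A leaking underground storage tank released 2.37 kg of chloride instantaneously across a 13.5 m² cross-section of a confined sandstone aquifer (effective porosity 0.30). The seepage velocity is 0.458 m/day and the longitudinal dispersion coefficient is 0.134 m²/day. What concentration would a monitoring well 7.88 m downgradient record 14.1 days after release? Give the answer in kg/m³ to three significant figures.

For an instantaneous plane source, C(x,t) = M/(n_e·A·√(4πDt)) · exp(−(x−vt)²/(4Dt)), with n_e·A the pore (flow) area.
Plume center vt = 0.458 × 14.1 = 6.4578 m, so the well at 7.88 m is 1.4222 m downgradient of the peak.
√(4πDt) = 4.873 m, giving peak height M/(n_e·A·√(4πDt)) = 2.37/(0.30 × 13.5 × 4.873) = 0.1201 kg/m³.
(x−vt)²/(4Dt) = (1.4222)²/(4 × 0.134 × 14.1) = 0.2676; exp(−0.2676) = 0.7652.
C = 0.1201 × 0.7652 = 0.0919 kg/m³.

0.0919 kg/m³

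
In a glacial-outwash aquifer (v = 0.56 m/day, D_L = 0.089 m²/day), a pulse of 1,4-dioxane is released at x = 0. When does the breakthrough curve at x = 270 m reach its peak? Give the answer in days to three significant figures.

For the 1D instantaneous-source solution, setting ∂C/∂t = 0 at fixed x gives v²t² + 2Dt − x² = 0, so t = (√(D² + v²x²) − D)/v².
√(D² + v²x²) = √(0.089² + 0.56² × 270²) = 151.2; v² = 0.3136.
t = (151.2 − 0.089)/0.3136 = 482 days (vs. the pure-advection estimate x/v = 482 d).

482 days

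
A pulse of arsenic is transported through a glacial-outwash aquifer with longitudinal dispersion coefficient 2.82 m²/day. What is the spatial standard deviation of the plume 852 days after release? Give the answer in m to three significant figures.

69.3 m

Dispersive spreading gives a Gaussian with σ² = 2Dt; advection only shifts the center.
σ = √(2 × 2.82 × 852) = 69.3 m.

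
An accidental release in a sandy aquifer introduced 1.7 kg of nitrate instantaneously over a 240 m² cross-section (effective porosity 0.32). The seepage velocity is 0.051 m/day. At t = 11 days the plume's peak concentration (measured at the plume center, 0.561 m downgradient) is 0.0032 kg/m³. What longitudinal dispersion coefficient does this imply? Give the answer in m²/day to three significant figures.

0.346 m²/day

At the plume center C_max = M/(n_e·A·√(4πDt)), so D = M²/(4πt·(n_e·A·C_max)²).
n_e·A·C_max = 0.32 × 240 × 0.0032 = 0.2458 kg/m.
D = 1.7²/(4π × 11 × 0.2458²) = 0.346 m²/day.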